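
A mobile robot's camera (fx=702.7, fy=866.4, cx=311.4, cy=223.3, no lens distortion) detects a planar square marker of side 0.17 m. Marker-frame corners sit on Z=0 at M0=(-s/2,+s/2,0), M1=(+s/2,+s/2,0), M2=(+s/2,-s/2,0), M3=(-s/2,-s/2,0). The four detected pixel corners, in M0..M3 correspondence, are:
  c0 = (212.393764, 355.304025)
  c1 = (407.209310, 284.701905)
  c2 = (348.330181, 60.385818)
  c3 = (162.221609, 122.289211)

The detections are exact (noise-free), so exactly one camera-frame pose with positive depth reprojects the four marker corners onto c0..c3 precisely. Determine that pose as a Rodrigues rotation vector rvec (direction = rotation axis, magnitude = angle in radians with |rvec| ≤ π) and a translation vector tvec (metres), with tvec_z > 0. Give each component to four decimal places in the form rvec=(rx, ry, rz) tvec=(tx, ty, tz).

Intrinsics K: fx=702.7, fy=866.4, cx=311.4, cy=223.3
Marker side s = 0.17 m; corners in marker frame (Z=0):
  M0 = (-0.0850, +0.0850, 0)
  M1 = (+0.0850, +0.0850, 0)
  M2 = (+0.0850, -0.0850, 0)
  M3 = (-0.0850, -0.0850, 0)
Detected image corners:
  c0 = (212.393764, 355.304025) px
  c1 = (407.209310, 284.701905) px
  c2 = (348.330181, 60.385818) px
  c3 = (162.221609, 122.289211) px
Planar DLT: solve 8×8 A·h = b for H (H[2,2]=1):
  H  [+1157.75004 +234.16005 +282.91645]
  H  [-361.35236 +1281.56054 +202.30292]
  H  [+0.13469 -0.30747 +1.00000]
B = K⁻¹H; ‖b₁‖=1.656393, ‖b₂‖=1.656393; λ = 2/(‖b₁‖+‖b₂‖) = 0.603721, sign → tz>0 ⇒ λ=+0.603721
r₁ = λ·B[:,0] = (+0.95864,-0.27275,+0.08131); r₂ = λ·B[:,1] = (+0.28344,+0.94085,-0.18563)
r₃ = r₁×r₂ = (-0.02587,+0.20100,+0.97925); SVD([r₁ r₂ r₃]) → R = UVᵀ:
  R  [+0.95864 +0.28344 -0.02587]
  R  [-0.27275 +0.94085 +0.20100]
  R  [+0.08131 -0.18563 +0.97925]
t = (-0.02447, -0.01463, +0.60372) m
tr R = 2.878746; θ = arccos((tr R − 1)/2) = 0.349999 rad = 20.053°
axis k = ((R−Rᵀ)₃₂, (R−Rᵀ)₁₃, (R−Rᵀ)₂₁) / (2 sinθ) = (-0.563759, -0.156296, -0.811016)
rvec = θ·k = (-0.197315, -0.054704, -0.283855)

rvec=(-0.1973, -0.0547, -0.2839) tvec=(-0.0245, -0.0146, 0.6037)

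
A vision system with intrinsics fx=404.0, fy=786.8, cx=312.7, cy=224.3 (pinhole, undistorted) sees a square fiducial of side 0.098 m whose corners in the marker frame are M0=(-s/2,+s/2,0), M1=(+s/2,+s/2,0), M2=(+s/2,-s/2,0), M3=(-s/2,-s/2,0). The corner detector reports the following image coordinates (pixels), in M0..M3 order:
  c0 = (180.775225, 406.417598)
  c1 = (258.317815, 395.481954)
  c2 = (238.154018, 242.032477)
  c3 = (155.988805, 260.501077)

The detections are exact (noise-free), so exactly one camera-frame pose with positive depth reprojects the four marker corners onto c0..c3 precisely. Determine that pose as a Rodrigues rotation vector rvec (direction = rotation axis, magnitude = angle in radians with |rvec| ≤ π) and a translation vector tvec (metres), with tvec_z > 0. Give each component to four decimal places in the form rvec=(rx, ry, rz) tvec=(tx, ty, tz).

Intrinsics K: fx=404.0, fy=786.8, cx=312.7, cy=224.3
Marker side s = 0.098 m; corners in marker frame (Z=0):
  M0 = (-0.0490, +0.0490, 0)
  M1 = (+0.0490, +0.0490, 0)
  M2 = (+0.0490, -0.0490, 0)
  M3 = (-0.0490, -0.0490, 0)
Detected image corners:
  c0 = (180.775225, 406.417598) px
  c1 = (258.317815, 395.481954) px
  c2 = (238.154018, 242.032477) px
  c3 = (155.988805, 260.501077) px
Planar DLT: solve 8×8 A·h = b for H (H[2,2]=1):
  H  [+721.67429 +378.88584 +207.83573]
  H  [-293.22438 +1759.85866 +328.89168]
  H  [-0.44326 +0.71546 +1.00000]
B = K⁻¹H; ‖b₁‖=2.188956, ‖b₂‖=2.188956; λ = 2/(‖b₁‖+‖b₂‖) = 0.456839, sign → tz>0 ⇒ λ=+0.456839
r₁ = λ·B[:,0] = (+0.97280,-0.11253,-0.20250); r₂ = λ·B[:,1] = (+0.17546,+0.92865,+0.32685)
r₃ = r₁×r₂ = (+0.15127,-0.35349,+0.92313); SVD([r₁ r₂ r₃]) → R = UVᵀ:
  R  [+0.97280 +0.17546 +0.15127]
  R  [-0.11253 +0.92865 -0.35349]
  R  [-0.20250 +0.32685 +0.92313]
t = (-0.11858, +0.06073, +0.45684) m
tr R = 2.824571; θ = arccos((tr R − 1)/2) = 0.421965 rad = 24.177°
axis k = ((R−Rᵀ)₃₂, (R−Rᵀ)₁₃, (R−Rᵀ)₂₁) / (2 sinθ) = (+0.830578, +0.431893, -0.351581)
rvec = θ·k = (+0.350475, +0.182244, -0.148355)

rvec=(0.3505, 0.1822, -0.1484) tvec=(-0.1186, 0.0607, 0.4568)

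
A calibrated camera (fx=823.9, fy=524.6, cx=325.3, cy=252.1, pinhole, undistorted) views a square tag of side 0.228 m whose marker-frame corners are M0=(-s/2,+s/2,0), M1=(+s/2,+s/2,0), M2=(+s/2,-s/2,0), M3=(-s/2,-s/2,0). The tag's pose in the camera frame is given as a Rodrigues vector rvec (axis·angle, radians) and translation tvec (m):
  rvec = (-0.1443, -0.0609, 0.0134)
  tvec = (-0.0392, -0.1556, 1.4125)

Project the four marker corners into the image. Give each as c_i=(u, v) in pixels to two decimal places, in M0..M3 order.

c0=(233.97, 235.18) c1=(368.50, 236.85) c2=(368.68, 154.77) c3=(237.26, 152.34)

Intrinsics K: fx=823.9, fy=524.6, cx=325.3, cy=252.1
Marker side s = 0.228 m; corners in marker frame (Z=0):
  M0 = (-0.1140, +0.1140, 0)
  M1 = (+0.1140, +0.1140, 0)
  M2 = (+0.1140, -0.1140, 0)
  M3 = (-0.1140, -0.1140, 0)
rvec = (-0.1443, -0.0609, 0.0134), |rvec| = θ = 0.15720 rad = 9.007°
Rodrigues: sinθ=0.15655, 1−cosθ=0.01233; R = I + sinθ·[k]× + (1−cosθ)·[k]×²:
    [+0.99806 -0.00896 -0.06161]
    [+0.01773 +0.98952 +0.14330]
    [+0.05968 -0.14411 +0.98776]
t = (-0.0392, -0.1556, 1.4125) m
M0: Pc = R·M0+t = (-0.15400, -0.04482, +1.38927); u = 823.9·(-0.15400)/1.38927 + 325.3 = 233.9707, v = 524.6·(-0.04482)/1.38927 + 252.1 = 235.1771
M1: Pc = R·M1+t = (+0.07356, -0.04077, +1.40288); u = 823.9·(+0.07356)/1.40288 + 325.3 = 368.4998, v = 524.6·(-0.04077)/1.40288 + 252.1 = 236.8529
M2: Pc = R·M2+t = (+0.07560, -0.26638, +1.43573); u = 823.9·(+0.07560)/1.43573 + 325.3 = 368.6835, v = 524.6·(-0.26638)/1.43573 + 252.1 = 154.7664
M3: Pc = R·M3+t = (-0.15196, -0.27043, +1.42212); u = 823.9·(-0.15196)/1.42212 + 325.3 = 237.2644, v = 524.6·(-0.27043)/1.42212 + 252.1 = 152.3438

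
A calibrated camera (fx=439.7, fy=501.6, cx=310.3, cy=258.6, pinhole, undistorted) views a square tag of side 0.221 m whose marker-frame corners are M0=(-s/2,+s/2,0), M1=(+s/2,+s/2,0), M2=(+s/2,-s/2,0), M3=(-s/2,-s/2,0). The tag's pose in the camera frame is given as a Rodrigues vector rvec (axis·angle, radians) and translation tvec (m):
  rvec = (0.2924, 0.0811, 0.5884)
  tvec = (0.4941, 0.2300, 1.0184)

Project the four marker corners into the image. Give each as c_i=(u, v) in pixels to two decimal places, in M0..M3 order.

Intrinsics K: fx=439.7, fy=501.6, cx=310.3, cy=258.6
Marker side s = 0.221 m; corners in marker frame (Z=0):
  M0 = (-0.1105, +0.1105, 0)
  M1 = (+0.1105, +0.1105, 0)
  M2 = (+0.1105, -0.1105, 0)
  M3 = (-0.1105, -0.1105, 0)
rvec = (0.2924, 0.0811, 0.5884), |rvec| = θ = 0.66203 rad = 37.932°
Rodrigues: sinθ=0.61472, 1−cosθ=0.21126; R = I + sinθ·[k]× + (1−cosθ)·[k]×²:
    [+0.82995 -0.53492 +0.15823]
    [+0.55778 +0.79191 -0.24850]
    [+0.00762 +0.29450 +0.95562]
t = (0.4941, 0.2300, 1.0184) m
M0: Pc = R·M0+t = (+0.34328, +0.25587, +1.05010); u = 439.7·(+0.34328)/1.05010 + 310.3 = 454.0394, v = 501.6·(+0.25587)/1.05010 + 258.6 = 380.8219
M1: Pc = R·M1+t = (+0.52670, +0.37914, +1.05179); u = 439.7·(+0.52670)/1.05179 + 310.3 = 530.4880, v = 501.6·(+0.37914)/1.05179 + 258.6 = 439.4138
M2: Pc = R·M2+t = (+0.64492, +0.20413, +0.98670); u = 439.7·(+0.64492)/0.98670 + 310.3 = 597.6931, v = 501.6·(+0.20413)/0.98670 + 258.6 = 362.3710
M3: Pc = R·M3+t = (+0.46150, +0.08086, +0.98501); u = 439.7·(+0.46150)/0.98501 + 310.3 = 516.3081, v = 501.6·(+0.08086)/0.98501 + 258.6 = 299.7758

c0=(454.04, 380.82) c1=(530.49, 439.41) c2=(597.69, 362.37) c3=(516.31, 299.78)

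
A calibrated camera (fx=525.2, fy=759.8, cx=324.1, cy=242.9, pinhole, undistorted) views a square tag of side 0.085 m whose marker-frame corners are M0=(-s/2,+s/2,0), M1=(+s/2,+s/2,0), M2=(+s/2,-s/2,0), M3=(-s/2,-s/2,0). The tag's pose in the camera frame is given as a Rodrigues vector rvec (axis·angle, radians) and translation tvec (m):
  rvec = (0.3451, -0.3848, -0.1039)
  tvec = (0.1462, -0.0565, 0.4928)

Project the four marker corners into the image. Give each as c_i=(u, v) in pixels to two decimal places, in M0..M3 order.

c0=(439.69, 227.90) c1=(511.93, 208.48) c2=(520.12, 83.68) c3=(443.79, 96.34)

Intrinsics K: fx=525.2, fy=759.8, cx=324.1, cy=242.9
Marker side s = 0.085 m; corners in marker frame (Z=0):
  M0 = (-0.0425, +0.0425, 0)
  M1 = (+0.0425, +0.0425, 0)
  M2 = (+0.0425, -0.0425, 0)
  M3 = (-0.0425, -0.0425, 0)
rvec = (0.3451, -0.3848, -0.1039), |rvec| = θ = 0.52722 rad = 30.207°
Rodrigues: sinθ=0.50313, 1−cosθ=0.13579; R = I + sinθ·[k]× + (1−cosθ)·[k]×²:
    [+0.92239 +0.03428 -0.38474]
    [-0.16403 +0.93655 -0.30980]
    [+0.34970 +0.34886 +0.86948]
t = (0.1462, -0.0565, 0.4928) m
M0: Pc = R·M0+t = (+0.10846, -0.00973, +0.49276); u = 525.2·(+0.10846)/0.49276 + 324.1 = 439.6943, v = 759.8·(-0.00973)/0.49276 + 242.9 = 227.9039
M1: Pc = R·M1+t = (+0.18686, -0.02367, +0.52249); u = 525.2·(+0.18686)/0.52249 + 324.1 = 511.9279, v = 759.8·(-0.02367)/0.52249 + 242.9 = 208.4823
M2: Pc = R·M2+t = (+0.18394, -0.10327, +0.49284); u = 525.2·(+0.18394)/0.49284 + 324.1 = 520.1243, v = 759.8·(-0.10327)/0.49284 + 242.9 = 83.6829
M3: Pc = R·M3+t = (+0.10554, -0.08933, +0.46311); u = 525.2·(+0.10554)/0.46311 + 324.1 = 443.7915, v = 759.8·(-0.08933)/0.46311 + 242.9 = 96.3379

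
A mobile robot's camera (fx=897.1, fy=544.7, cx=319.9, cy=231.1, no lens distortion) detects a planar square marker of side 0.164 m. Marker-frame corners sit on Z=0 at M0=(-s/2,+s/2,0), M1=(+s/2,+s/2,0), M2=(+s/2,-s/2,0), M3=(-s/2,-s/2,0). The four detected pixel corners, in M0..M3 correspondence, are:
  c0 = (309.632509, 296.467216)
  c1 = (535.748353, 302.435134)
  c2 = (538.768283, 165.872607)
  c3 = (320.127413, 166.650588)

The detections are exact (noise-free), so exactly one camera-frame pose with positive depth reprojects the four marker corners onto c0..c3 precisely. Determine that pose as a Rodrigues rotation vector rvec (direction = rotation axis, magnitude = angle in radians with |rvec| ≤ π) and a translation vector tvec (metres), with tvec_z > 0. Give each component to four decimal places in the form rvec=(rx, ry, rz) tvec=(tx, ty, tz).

Intrinsics K: fx=897.1, fy=544.7, cx=319.9, cy=231.1
Marker side s = 0.164 m; corners in marker frame (Z=0):
  M0 = (-0.0820, +0.0820, 0)
  M1 = (+0.0820, +0.0820, 0)
  M2 = (+0.0820, -0.0820, 0)
  M3 = (-0.0820, -0.0820, 0)
Detected image corners:
  c0 = (309.632509, 296.467216) px
  c1 = (535.748353, 302.435134) px
  c2 = (538.768283, 165.872607) px
  c3 = (320.127413, 166.650588) px
Planar DLT: solve 8×8 A·h = b for H (H[2,2]=1):
  H  [+1225.75872 -133.04551 +423.35074]
  H  [-55.48050 +761.73534 +231.65417]
  H  [-0.30466 -0.21422 +1.00000]
B = K⁻¹H; ‖b₁‖=1.506381, ‖b₂‖=1.506381; λ = 2/(‖b₁‖+‖b₂‖) = 0.663843, sign → tz>0 ⇒ λ=+0.663843
r₁ = λ·B[:,0] = (+0.97917,+0.01819,-0.20225); r₂ = λ·B[:,1] = (-0.04774,+0.98868,-0.14221)
r₃ = r₁×r₂ = (+0.19737,+0.14890,+0.96895); SVD([r₁ r₂ r₃]) → R = UVᵀ:
  R  [+0.97917 -0.04774 +0.19737]
  R  [+0.01819 +0.98868 +0.14890]
  R  [-0.20225 -0.14221 +0.96895]
t = (+0.07655, +0.00068, +0.66384) m
tr R = 2.936805; θ = arccos((tr R − 1)/2) = 0.252053 rad = 14.442°
axis k = ((R−Rᵀ)₃₂, (R−Rᵀ)₁₃, (R−Rᵀ)₂₁) / (2 sinθ) = (-0.583637, +0.801183, +0.132187)
rvec = θ·k = (-0.147107, +0.201940, +0.033318)

rvec=(-0.1471, 0.2019, 0.0333) tvec=(0.0766, 0.0007, 0.6638)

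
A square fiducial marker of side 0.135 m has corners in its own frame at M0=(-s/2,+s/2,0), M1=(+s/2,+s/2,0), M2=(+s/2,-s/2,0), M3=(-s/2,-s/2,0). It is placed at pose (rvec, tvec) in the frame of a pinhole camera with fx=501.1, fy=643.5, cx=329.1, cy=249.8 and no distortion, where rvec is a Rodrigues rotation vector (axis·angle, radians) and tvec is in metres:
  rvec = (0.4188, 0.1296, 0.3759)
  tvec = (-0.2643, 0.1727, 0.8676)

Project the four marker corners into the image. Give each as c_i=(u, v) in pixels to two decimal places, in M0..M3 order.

c0=(134.68, 395.84) c1=(203.27, 434.00) c2=(221.36, 358.59) c3=(148.02, 318.42)

Intrinsics K: fx=501.1, fy=643.5, cx=329.1, cy=249.8
Marker side s = 0.135 m; corners in marker frame (Z=0):
  M0 = (-0.0675, +0.0675, 0)
  M1 = (+0.0675, +0.0675, 0)
  M2 = (+0.0675, -0.0675, 0)
  M3 = (-0.0675, -0.0675, 0)
rvec = (0.4188, 0.1296, 0.3759), |rvec| = θ = 0.57749 rad = 33.088°
Rodrigues: sinθ=0.54592, 1−cosθ=0.16216; R = I + sinθ·[k]× + (1−cosθ)·[k]×²:
    [+0.92312 -0.32896 +0.19907]
    [+0.38174 +0.84600 -0.37222]
    [-0.04597 +0.41960 +0.90655]
t = (-0.2643, 0.1727, 0.8676) m
M0: Pc = R·M0+t = (-0.34882, +0.20404, +0.89903); u = 501.1·(-0.34882)/0.89903 + 329.1 = 134.6766, v = 643.5·(+0.20404)/0.89903 + 249.8 = 395.8450
M1: Pc = R·M1+t = (-0.22419, +0.25557, +0.89282); u = 501.1·(-0.22419)/0.89282 + 329.1 = 203.2700, v = 643.5·(+0.25557)/0.89282 + 249.8 = 434.0043
M2: Pc = R·M2+t = (-0.17978, +0.14136, +0.83617); u = 501.1·(-0.17978)/0.83617 + 329.1 = 221.3594, v = 643.5·(+0.14136)/0.83617 + 249.8 = 358.5892
M3: Pc = R·M3+t = (-0.30441, +0.08983, +0.84238); u = 501.1·(-0.30441)/0.84238 + 329.1 = 148.0203, v = 643.5·(+0.08983)/0.84238 + 249.8 = 318.4194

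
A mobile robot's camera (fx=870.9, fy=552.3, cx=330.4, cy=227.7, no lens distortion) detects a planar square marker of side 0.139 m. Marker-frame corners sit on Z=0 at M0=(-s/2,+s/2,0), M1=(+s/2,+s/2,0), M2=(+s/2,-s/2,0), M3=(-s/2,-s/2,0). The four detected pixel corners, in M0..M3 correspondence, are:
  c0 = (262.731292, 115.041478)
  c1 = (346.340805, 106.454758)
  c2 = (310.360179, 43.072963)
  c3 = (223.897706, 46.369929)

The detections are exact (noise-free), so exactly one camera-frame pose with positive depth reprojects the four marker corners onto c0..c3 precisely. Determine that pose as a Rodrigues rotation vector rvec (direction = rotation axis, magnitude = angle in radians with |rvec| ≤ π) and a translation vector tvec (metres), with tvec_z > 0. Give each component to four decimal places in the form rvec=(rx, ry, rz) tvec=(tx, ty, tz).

Intrinsics K: fx=870.9, fy=552.3, cx=330.4, cy=227.7
Marker side s = 0.139 m; corners in marker frame (Z=0):
  M0 = (-0.0695, +0.0695, 0)
  M1 = (+0.0695, +0.0695, 0)
  M2 = (+0.0695, -0.0695, 0)
  M3 = (-0.0695, -0.0695, 0)
Detected image corners:
  c0 = (262.731292, 115.041478) px
  c1 = (346.340805, 106.454758) px
  c2 = (310.360179, 43.072963) px
  c3 = (223.897706, 46.369929) px
Planar DLT: solve 8×8 A·h = b for H (H[2,2]=1):
  H  [+776.22204 +265.35764 +287.51733]
  H  [+1.99047 +473.34072 +77.58912]
  H  [+0.57532 -0.01171 +1.00000]
B = K⁻¹H; ‖b₁‖=0.915704, ‖b₂‖=0.915704; λ = 2/(‖b₁‖+‖b₂‖) = 1.092056, sign → tz>0 ⇒ λ=+1.092056
r₁ = λ·B[:,0] = (+0.73498,-0.25509,+0.62828); r₂ = λ·B[:,1] = (+0.33760,+0.94120,-0.01279)
r₃ = r₁×r₂ = (-0.58807,+0.22150,+0.77788); SVD([r₁ r₂ r₃]) → R = UVᵀ:
  R  [+0.73498 +0.33760 -0.58807]
  R  [-0.25509 +0.94120 +0.22150]
  R  [+0.62828 -0.01279 +0.77788]
t = (-0.05377, -0.29681, +1.09206) m
tr R = 2.454070; θ = arccos((tr R − 1)/2) = 0.756802 rad = 43.362°
axis k = ((R−Rᵀ)₃₂, (R−Rᵀ)₁₃, (R−Rᵀ)₂₁) / (2 sinθ) = (-0.170620, -0.885779, -0.431607)
rvec = θ·k = (-0.129126, -0.670360, -0.326641)

rvec=(-0.1291, -0.6704, -0.3266) tvec=(-0.0538, -0.2968, 1.0921)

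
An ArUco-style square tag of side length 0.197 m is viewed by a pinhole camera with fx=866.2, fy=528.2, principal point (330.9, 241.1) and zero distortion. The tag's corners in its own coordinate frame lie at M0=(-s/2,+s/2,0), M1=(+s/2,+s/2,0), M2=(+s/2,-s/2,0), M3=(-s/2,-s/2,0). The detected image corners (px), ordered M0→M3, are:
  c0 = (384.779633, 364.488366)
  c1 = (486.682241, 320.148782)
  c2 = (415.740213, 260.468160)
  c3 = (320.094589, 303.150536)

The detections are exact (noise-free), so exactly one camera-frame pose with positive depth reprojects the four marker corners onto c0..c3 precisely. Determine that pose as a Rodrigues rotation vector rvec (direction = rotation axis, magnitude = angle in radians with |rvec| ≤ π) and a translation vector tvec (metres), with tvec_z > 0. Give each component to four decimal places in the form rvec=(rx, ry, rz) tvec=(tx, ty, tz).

rvec=(-0.3599, 0.2101, -0.6129) tvec=(0.1122, 0.1855, 1.3946)

Intrinsics K: fx=866.2, fy=528.2, cx=330.9, cy=241.1
Marker side s = 0.197 m; corners in marker frame (Z=0):
  M0 = (-0.0985, +0.0985, 0)
  M1 = (+0.0985, +0.0985, 0)
  M2 = (+0.0985, -0.0985, 0)
  M3 = (-0.0985, -0.0985, 0)
Detected image corners:
  c0 = (384.779633, 364.488366) px
  c1 = (486.682241, 320.148782) px
  c2 = (415.740213, 260.468160) px
  c3 = (320.094589, 303.150536) px
Planar DLT: solve 8×8 A·h = b for H (H[2,2]=1):
  H  [+476.15149 +231.95462 +400.59149]
  H  [-240.01492 +220.05800 +311.36427]
  H  [-0.06173 -0.27918 +1.00000]
B = K⁻¹H; ‖b₁‖=0.717029, ‖b₂‖=0.717029; λ = 2/(‖b₁‖+‖b₂‖) = 1.394643, sign → tz>0 ⇒ λ=+1.394643
r₁ = λ·B[:,0] = (+0.79952,-0.59443,-0.08609); r₂ = λ·B[:,1] = (+0.52220,+0.75876,-0.38935)
r₃ = r₁×r₂ = (+0.29676,+0.26634,+0.91706); SVD([r₁ r₂ r₃]) → R = UVᵀ:
  R  [+0.79952 +0.52220 +0.29676]
  R  [-0.59443 +0.75876 +0.26634]
  R  [-0.08609 -0.38935 +0.91706]
t = (+0.11221, +0.18552, +1.39464) m
tr R = 2.475337; θ = arccos((tr R − 1)/2) = 0.741185 rad = 42.467°
axis k = ((R−Rᵀ)₃₂, (R−Rᵀ)₁₃, (R−Rᵀ)₂₁) / (2 sinθ) = (-0.485582, +0.283524, -0.826937)
rvec = θ·k = (-0.359906, +0.210144, -0.612914)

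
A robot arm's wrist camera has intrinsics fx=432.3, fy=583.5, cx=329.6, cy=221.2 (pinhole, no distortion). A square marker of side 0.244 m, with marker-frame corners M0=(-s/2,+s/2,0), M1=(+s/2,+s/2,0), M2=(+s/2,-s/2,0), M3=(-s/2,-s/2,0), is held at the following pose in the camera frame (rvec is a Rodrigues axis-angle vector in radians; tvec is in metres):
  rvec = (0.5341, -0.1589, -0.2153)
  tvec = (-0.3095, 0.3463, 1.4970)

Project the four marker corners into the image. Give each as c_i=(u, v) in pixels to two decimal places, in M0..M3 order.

c0=(215.85, 401.43) c1=(282.29, 376.71) c2=(266.34, 307.68) c3=(193.73, 333.49)

Intrinsics K: fx=432.3, fy=583.5, cx=329.6, cy=221.2
Marker side s = 0.244 m; corners in marker frame (Z=0):
  M0 = (-0.1220, +0.1220, 0)
  M1 = (+0.1220, +0.1220, 0)
  M2 = (+0.1220, -0.1220, 0)
  M3 = (-0.1220, -0.1220, 0)
rvec = (0.5341, -0.1589, -0.2153), |rvec| = θ = 0.59738 rad = 34.228°
Rodrigues: sinθ=0.56248, 1−cosθ=0.17319; R = I + sinθ·[k]× + (1−cosθ)·[k]×²:
    [+0.96525 +0.16153 -0.20542]
    [-0.24391 +0.83906 -0.48629]
    [+0.09381 +0.51950 +0.84931]
t = (-0.3095, 0.3463, 1.4970) m
M0: Pc = R·M0+t = (-0.40755, +0.47842, +1.54893); u = 432.3·(-0.40755)/1.54893 + 329.6 = 215.8538, v = 583.5·(+0.47842)/1.54893 + 221.2 = 401.4269
M1: Pc = R·M1+t = (-0.17203, +0.41891, +1.57182); u = 432.3·(-0.17203)/1.57182 + 329.6 = 282.2858, v = 583.5·(+0.41891)/1.57182 + 221.2 = 376.7095
M2: Pc = R·M2+t = (-0.21145, +0.21418, +1.44507); u = 432.3·(-0.21145)/1.44507 + 329.6 = 266.3445, v = 583.5·(+0.21418)/1.44507 + 221.2 = 307.6822
M3: Pc = R·M3+t = (-0.44697, +0.27369, +1.42218); u = 432.3·(-0.44697)/1.42218 + 329.6 = 193.7349, v = 583.5·(+0.27369)/1.42218 + 221.2 = 333.4917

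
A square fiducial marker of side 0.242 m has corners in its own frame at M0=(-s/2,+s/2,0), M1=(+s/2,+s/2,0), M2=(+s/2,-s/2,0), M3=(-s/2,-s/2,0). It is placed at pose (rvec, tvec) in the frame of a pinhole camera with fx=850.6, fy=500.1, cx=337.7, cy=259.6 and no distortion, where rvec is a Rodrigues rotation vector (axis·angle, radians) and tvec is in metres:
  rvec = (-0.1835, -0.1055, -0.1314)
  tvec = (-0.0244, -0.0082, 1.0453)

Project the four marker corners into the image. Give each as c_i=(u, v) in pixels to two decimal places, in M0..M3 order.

Intrinsics K: fx=850.6, fy=500.1, cx=337.7, cy=259.6
Marker side s = 0.242 m; corners in marker frame (Z=0):
  M0 = (-0.1210, +0.1210, 0)
  M1 = (+0.1210, +0.1210, 0)
  M2 = (+0.1210, -0.1210, 0)
  M3 = (-0.1210, -0.1210, 0)
rvec = (-0.1835, -0.1055, -0.1314), |rvec| = θ = 0.24914 rad = 14.274°
Rodrigues: sinθ=0.24657, 1−cosθ=0.03087; R = I + sinθ·[k]× + (1−cosθ)·[k]×²:
    [+0.98588 +0.13967 -0.09242]
    [-0.12042 +0.97466 +0.18850]
    [+0.11641 -0.17471 +0.97771]
t = (-0.0244, -0.0082, 1.0453) m
M0: Pc = R·M0+t = (-0.12679, +0.12430, +1.01007); u = 850.6·(-0.12679)/1.01007 + 337.7 = 230.9279, v = 500.1·(+0.12430)/1.01007 + 259.6 = 321.1446
M1: Pc = R·M1+t = (+0.11179, +0.09516, +1.03824); u = 850.6·(+0.11179)/1.03824 + 337.7 = 429.2871, v = 500.1·(+0.09516)/1.03824 + 259.6 = 305.4384
M2: Pc = R·M2+t = (+0.07799, -0.14070, +1.08053); u = 850.6·(+0.07799)/1.08053 + 337.7 = 399.0947, v = 500.1·(-0.14070)/1.08053 + 259.6 = 194.4777
M3: Pc = R·M3+t = (-0.16059, -0.11156, +1.05236); u = 850.6·(-0.16059)/1.05236 + 337.7 = 207.8967, v = 500.1·(-0.11156)/1.05236 + 259.6 = 206.5826

c0=(230.93, 321.14) c1=(429.29, 305.44) c2=(399.09, 194.48) c3=(207.90, 206.58)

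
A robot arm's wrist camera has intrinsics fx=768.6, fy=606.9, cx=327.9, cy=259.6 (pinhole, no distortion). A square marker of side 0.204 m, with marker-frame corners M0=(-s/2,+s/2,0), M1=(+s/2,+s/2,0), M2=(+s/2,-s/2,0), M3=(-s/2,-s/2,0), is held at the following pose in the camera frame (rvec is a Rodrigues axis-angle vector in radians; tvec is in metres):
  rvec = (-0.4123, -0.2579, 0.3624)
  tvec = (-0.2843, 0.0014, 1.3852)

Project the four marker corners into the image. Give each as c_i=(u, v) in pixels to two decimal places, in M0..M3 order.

Intrinsics K: fx=768.6, fy=606.9, cx=327.9, cy=259.6
Marker side s = 0.204 m; corners in marker frame (Z=0):
  M0 = (-0.1020, +0.1020, 0)
  M1 = (+0.1020, +0.1020, 0)
  M2 = (+0.1020, -0.1020, 0)
  M3 = (-0.1020, -0.1020, 0)
rvec = (-0.4123, -0.2579, 0.3624), |rvec| = θ = 0.60650 rad = 34.750°
Rodrigues: sinθ=0.56999, 1−cosθ=0.17835; R = I + sinθ·[k]× + (1−cosθ)·[k]×²:
    [+0.90407 -0.28903 -0.31482]
    [+0.39214 +0.85390 +0.34217]
    [+0.16993 -0.43280 +0.88533]
t = (-0.2843, 0.0014, 1.3852) m
M0: Pc = R·M0+t = (-0.40600, +0.04850, +1.32372); u = 768.6·(-0.40600)/1.32372 + 327.9 = 92.1639, v = 606.9·(+0.04850)/1.32372 + 259.6 = 281.8359
M1: Pc = R·M1+t = (-0.22157, +0.12850, +1.35839); u = 768.6·(-0.22157)/1.35839 + 327.9 = 202.5341, v = 606.9·(+0.12850)/1.35839 + 259.6 = 317.0096
M2: Pc = R·M2+t = (-0.16260, -0.04570, +1.44668); u = 768.6·(-0.16260)/1.44668 + 327.9 = 241.5111, v = 606.9·(-0.04570)/1.44668 + 259.6 = 240.4287
M3: Pc = R·M3+t = (-0.34703, -0.12570, +1.41201); u = 768.6·(-0.34703)/1.41201 + 327.9 = 138.9991, v = 606.9·(-0.12570)/1.41201 + 259.6 = 205.5742

c0=(92.16, 281.84) c1=(202.53, 317.01) c2=(241.51, 240.43) c3=(139.00, 205.57)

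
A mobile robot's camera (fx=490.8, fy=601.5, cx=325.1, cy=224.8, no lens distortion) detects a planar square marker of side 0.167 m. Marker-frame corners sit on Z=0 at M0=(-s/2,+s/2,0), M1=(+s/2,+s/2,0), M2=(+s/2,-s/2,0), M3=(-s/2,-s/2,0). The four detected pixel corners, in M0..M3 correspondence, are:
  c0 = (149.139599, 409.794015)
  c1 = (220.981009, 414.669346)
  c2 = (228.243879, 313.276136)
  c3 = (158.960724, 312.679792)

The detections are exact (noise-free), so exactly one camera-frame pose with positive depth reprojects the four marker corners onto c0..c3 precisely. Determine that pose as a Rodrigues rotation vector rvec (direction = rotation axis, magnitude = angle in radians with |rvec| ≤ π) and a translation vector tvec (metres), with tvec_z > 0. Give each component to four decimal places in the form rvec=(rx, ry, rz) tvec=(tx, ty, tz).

Intrinsics K: fx=490.8, fy=601.5, cx=325.1, cy=224.8
Marker side s = 0.167 m; corners in marker frame (Z=0):
  M0 = (-0.0835, +0.0835, 0)
  M1 = (+0.0835, +0.0835, 0)
  M2 = (+0.0835, -0.0835, 0)
  M3 = (-0.0835, -0.0835, 0)
Detected image corners:
  c0 = (149.139599, 409.794015) px
  c1 = (220.981009, 414.669346) px
  c2 = (228.243879, 313.276136) px
  c3 = (158.960724, 312.679792) px
Planar DLT: solve 8×8 A·h = b for H (H[2,2]=1):
  H  [+374.78558 -98.17420 +188.67916]
  H  [-75.01621 +504.31189 +361.55042]
  H  [-0.25133 -0.24752 +1.00000]
B = K⁻¹H; ‖b₁‖=0.963951, ‖b₂‖=0.963951; λ = 2/(‖b₁‖+‖b₂‖) = 1.037397, sign → tz>0 ⇒ λ=+1.037397
r₁ = λ·B[:,0] = (+0.96488,-0.03194,-0.26073); r₂ = λ·B[:,1] = (-0.03742,+0.96575,-0.25678)
r₃ = r₁×r₂ = (+0.26000,+0.25752,+0.93064); SVD([r₁ r₂ r₃]) → R = UVᵀ:
  R  [+0.96488 -0.03742 +0.26000]
  R  [-0.03194 +0.96575 +0.25752]
  R  [-0.26073 -0.25678 +0.93064]
t = (-0.28835, +0.23585, +1.03740) m
tr R = 2.861265; θ = arccos((tr R − 1)/2) = 0.374658 rad = 21.466°
axis k = ((R−Rᵀ)₃₂, (R−Rᵀ)₁₃, (R−Rᵀ)₂₁) / (2 sinθ) = (-0.702680, +0.711466, +0.007495)
rvec = θ·k = (-0.263265, +0.266557, +0.002808)

rvec=(-0.2633, 0.2666, 0.0028) tvec=(-0.2884, 0.2359, 1.0374)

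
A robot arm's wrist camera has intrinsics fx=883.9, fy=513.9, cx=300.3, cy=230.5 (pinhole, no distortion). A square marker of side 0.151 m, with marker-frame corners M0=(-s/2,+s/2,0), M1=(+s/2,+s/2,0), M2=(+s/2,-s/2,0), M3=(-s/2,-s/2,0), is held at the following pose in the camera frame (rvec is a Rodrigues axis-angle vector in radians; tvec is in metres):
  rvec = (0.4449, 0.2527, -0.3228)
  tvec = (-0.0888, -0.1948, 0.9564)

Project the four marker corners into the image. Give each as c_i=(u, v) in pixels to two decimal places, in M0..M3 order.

c0=(185.34, 173.63) c1=(307.26, 150.80) c2=(254.88, 72.55) c3=(128.19, 100.57)

Intrinsics K: fx=883.9, fy=513.9, cx=300.3, cy=230.5
Marker side s = 0.151 m; corners in marker frame (Z=0):
  M0 = (-0.0755, +0.0755, 0)
  M1 = (+0.0755, +0.0755, 0)
  M2 = (+0.0755, -0.0755, 0)
  M3 = (-0.0755, -0.0755, 0)
rvec = (0.4449, 0.2527, -0.3228), |rvec| = θ = 0.60497 rad = 34.662°
Rodrigues: sinθ=0.56874, 1−cosθ=0.17748; R = I + sinθ·[k]× + (1−cosθ)·[k]×²:
    [+0.91850 +0.35799 +0.16792]
    [-0.24895 +0.85348 -0.45781]
    [-0.30721 +0.37870 +0.87305]
t = (-0.0888, -0.1948, 0.9564) m
M0: Pc = R·M0+t = (-0.13112, -0.11157, +1.00819); u = 883.9·(-0.13112)/1.00819 + 300.3 = 185.3449, v = 513.9·(-0.11157)/1.00819 + 230.5 = 173.6315
M1: Pc = R·M1+t = (+0.00757, -0.14916, +0.96180); u = 883.9·(+0.00757)/0.96180 + 300.3 = 307.2614, v = 513.9·(-0.14916)/0.96180 + 230.5 = 150.8033
M2: Pc = R·M2+t = (-0.04648, -0.27803, +0.90461); u = 883.9·(-0.04648)/0.90461 + 300.3 = 254.8834, v = 513.9·(-0.27803)/0.90461 + 230.5 = 72.5526
M3: Pc = R·M3+t = (-0.18517, -0.24044, +0.95100); u = 883.9·(-0.18517)/0.95100 + 300.3 = 128.1910, v = 513.9·(-0.24044)/0.95100 + 230.5 = 100.5704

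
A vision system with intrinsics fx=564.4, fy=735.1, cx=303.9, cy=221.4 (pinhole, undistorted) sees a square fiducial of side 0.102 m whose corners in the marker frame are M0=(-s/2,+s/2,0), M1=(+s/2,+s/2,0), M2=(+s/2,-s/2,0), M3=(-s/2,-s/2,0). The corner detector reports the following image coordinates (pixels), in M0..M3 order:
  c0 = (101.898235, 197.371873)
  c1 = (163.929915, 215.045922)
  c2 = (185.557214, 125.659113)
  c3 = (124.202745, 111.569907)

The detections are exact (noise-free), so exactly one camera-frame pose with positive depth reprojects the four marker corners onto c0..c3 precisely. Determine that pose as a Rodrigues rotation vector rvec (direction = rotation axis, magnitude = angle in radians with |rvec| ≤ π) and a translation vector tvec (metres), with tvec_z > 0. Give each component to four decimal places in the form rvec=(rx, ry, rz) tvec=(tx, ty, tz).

Intrinsics K: fx=564.4, fy=735.1, cx=303.9, cy=221.4
Marker side s = 0.102 m; corners in marker frame (Z=0):
  M0 = (-0.0510, +0.0510, 0)
  M1 = (+0.0510, +0.0510, 0)
  M2 = (+0.0510, -0.0510, 0)
  M3 = (-0.0510, -0.0510, 0)
Detected image corners:
  c0 = (101.898235, 197.371873) px
  c1 = (163.929915, 215.045922) px
  c2 = (185.557214, 125.659113) px
  c3 = (124.202745, 111.569907) px
Planar DLT: solve 8×8 A·h = b for H (H[2,2]=1):
  H  [+553.19700 -249.26997 +143.46473]
  H  [+97.25532 +820.23360 +161.74094]
  H  [-0.35857 -0.23529 +1.00000]
B = K⁻¹H; ‖b₁‖=1.250106, ‖b₂‖=1.250106; λ = 2/(‖b₁‖+‖b₂‖) = 0.799932, sign → tz>0 ⇒ λ=+0.799932
r₁ = λ·B[:,0] = (+0.93850,+0.19222,-0.28683); r₂ = λ·B[:,1] = (-0.25195,+0.94926,-0.18821)
r₃ = r₁×r₂ = (+0.23610,+0.24891,+0.93931); SVD([r₁ r₂ r₃]) → R = UVᵀ:
  R  [+0.93850 -0.25195 +0.23610]
  R  [+0.19222 +0.94926 +0.24891]
  R  [-0.28683 -0.18821 +0.93931]
t = (-0.22739, -0.06492, +0.79993) m
tr R = 2.827069; θ = arccos((tr R − 1)/2) = 0.418907 rad = 24.002°
axis k = ((R−Rᵀ)₃₂, (R−Rᵀ)₁₃, (R−Rᵀ)₂₁) / (2 sinθ) = (-0.537318, +0.642798, +0.545985)
rvec = θ·k = (-0.225086, +0.269272, +0.228717)

rvec=(-0.2251, 0.2693, 0.2287) tvec=(-0.2274, -0.0649, 0.7999)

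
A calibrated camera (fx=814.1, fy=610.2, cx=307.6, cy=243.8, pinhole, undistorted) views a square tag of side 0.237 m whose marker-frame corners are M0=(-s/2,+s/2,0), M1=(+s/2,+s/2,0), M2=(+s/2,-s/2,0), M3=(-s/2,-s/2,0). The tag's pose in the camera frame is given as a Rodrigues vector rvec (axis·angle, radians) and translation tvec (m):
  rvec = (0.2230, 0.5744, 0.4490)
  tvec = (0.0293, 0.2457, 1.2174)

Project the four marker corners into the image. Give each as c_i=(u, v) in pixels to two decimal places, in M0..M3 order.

Intrinsics K: fx=814.1, fy=610.2, cx=307.6, cy=243.8
Marker side s = 0.237 m; corners in marker frame (Z=0):
  M0 = (-0.1185, +0.1185, 0)
  M1 = (+0.1185, +0.1185, 0)
  M2 = (+0.1185, -0.1185, 0)
  M3 = (-0.1185, -0.1185, 0)
rvec = (0.2230, 0.5744, 0.4490), |rvec| = θ = 0.76241 rad = 43.683°
Rodrigues: sinθ=0.69066, 1−cosθ=0.27682; R = I + sinθ·[k]× + (1−cosθ)·[k]×²:
    [+0.74686 -0.34575 +0.56803]
    [+0.46775 +0.88031 -0.07919]
    [-0.47266 +0.32484 +0.81919]
t = (0.0293, 0.2457, 1.2174) m
M0: Pc = R·M0+t = (-0.10017, +0.29459, +1.31190); u = 814.1·(-0.10017)/1.31190 + 307.6 = 245.4374, v = 610.2·(+0.29459)/1.31190 + 243.8 = 380.8202
M1: Pc = R·M1+t = (+0.07683, +0.40544, +1.19988); u = 814.1·(+0.07683)/1.19988 + 307.6 = 359.7291, v = 610.2·(+0.40544)/1.19988 + 243.8 = 449.9887
M2: Pc = R·M2+t = (+0.15877, +0.19681, +1.12290); u = 814.1·(+0.15877)/1.12290 + 307.6 = 422.7110, v = 610.2·(+0.19681)/1.12290 + 243.8 = 350.7511
M3: Pc = R·M3+t = (-0.01823, +0.08596, +1.23492); u = 814.1·(-0.01823)/1.23492 + 307.6 = 295.5810, v = 610.2·(+0.08596)/1.23492 + 243.8 = 286.2724

c0=(245.44, 380.82) c1=(359.73, 449.99) c2=(422.71, 350.75) c3=(295.58, 286.27)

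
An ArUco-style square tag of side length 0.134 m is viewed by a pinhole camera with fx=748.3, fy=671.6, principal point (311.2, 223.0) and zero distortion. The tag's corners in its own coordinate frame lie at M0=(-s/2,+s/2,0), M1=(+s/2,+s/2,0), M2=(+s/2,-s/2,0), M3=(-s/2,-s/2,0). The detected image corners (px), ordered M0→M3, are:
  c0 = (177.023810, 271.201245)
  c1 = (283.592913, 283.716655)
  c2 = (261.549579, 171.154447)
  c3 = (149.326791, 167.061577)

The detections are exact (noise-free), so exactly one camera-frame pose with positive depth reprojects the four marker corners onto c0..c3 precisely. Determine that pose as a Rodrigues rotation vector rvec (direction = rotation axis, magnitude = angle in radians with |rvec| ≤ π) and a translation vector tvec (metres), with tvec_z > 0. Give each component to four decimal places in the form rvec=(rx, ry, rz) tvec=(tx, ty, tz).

rvec=(0.4374, 0.4959, -0.0365) tvec=(-0.0960, 0.0023, 0.7545)

Intrinsics K: fx=748.3, fy=671.6, cx=311.2, cy=223.0
Marker side s = 0.134 m; corners in marker frame (Z=0):
  M0 = (-0.0670, +0.0670, 0)
  M1 = (+0.0670, +0.0670, 0)
  M2 = (+0.0670, -0.0670, 0)
  M3 = (-0.0670, -0.0670, 0)
Detected image corners:
  c0 = (177.023810, 271.201245) px
  c1 = (283.592913, 283.716655) px
  c2 = (261.549579, 171.154447) px
  c3 = (149.326791, 167.061577) px
Planar DLT: solve 8×8 A·h = b for H (H[2,2]=1):
  H  [+680.45857 +301.23738 +216.03824]
  H  [-75.46116 +924.89441 +225.02280]
  H  [-0.62047 +0.52674 +1.00000]
B = K⁻¹H; ‖b₁‖=1.325343, ‖b₂‖=1.325343; λ = 2/(‖b₁‖+‖b₂‖) = 0.754522, sign → tz>0 ⇒ λ=+0.754522
r₁ = λ·B[:,0] = (+0.88081,+0.07067,-0.46816); r₂ = λ·B[:,1] = (+0.13846,+0.90712,+0.39743)
r₃ = r₁×r₂ = (+0.45277,-0.41489,+0.78922); SVD([r₁ r₂ r₃]) → R = UVᵀ:
  R  [+0.88081 +0.13846 +0.45277]
  R  [+0.07067 +0.90712 -0.41489]
  R  [-0.46816 +0.39743 +0.78922]
t = (-0.09595, +0.00227, +0.75452) m
tr R = 2.577159; θ = arccos((tr R − 1)/2) = 0.662301 rad = 37.947°
axis k = ((R−Rᵀ)₃₂, (R−Rᵀ)₁₃, (R−Rᵀ)₂₁) / (2 sinθ) = (+0.660496, +0.748804, -0.055118)
rvec = θ·k = (+0.437447, +0.495933, -0.036504)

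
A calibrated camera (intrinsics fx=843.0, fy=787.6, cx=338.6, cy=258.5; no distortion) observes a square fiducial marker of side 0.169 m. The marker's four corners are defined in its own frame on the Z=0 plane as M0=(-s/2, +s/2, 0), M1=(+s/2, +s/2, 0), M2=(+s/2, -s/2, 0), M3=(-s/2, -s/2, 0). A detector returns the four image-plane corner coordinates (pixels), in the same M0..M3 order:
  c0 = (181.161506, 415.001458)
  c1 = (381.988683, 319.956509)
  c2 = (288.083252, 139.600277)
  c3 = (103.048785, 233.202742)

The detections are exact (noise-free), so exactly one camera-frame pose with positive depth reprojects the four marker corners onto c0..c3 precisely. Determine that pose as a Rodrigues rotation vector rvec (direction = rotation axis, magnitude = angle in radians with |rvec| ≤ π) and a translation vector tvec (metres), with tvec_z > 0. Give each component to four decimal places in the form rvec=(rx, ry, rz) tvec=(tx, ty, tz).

Intrinsics K: fx=843.0, fy=787.6, cx=338.6, cy=258.5
Marker side s = 0.169 m; corners in marker frame (Z=0):
  M0 = (-0.0845, +0.0845, 0)
  M1 = (+0.0845, +0.0845, 0)
  M2 = (+0.0845, -0.0845, 0)
  M3 = (-0.0845, -0.0845, 0)
Detected image corners:
  c0 = (181.161506, 415.001458) px
  c1 = (381.988683, 319.956509) px
  c2 = (288.083252, 139.600277) px
  c3 = (103.048785, 233.202742) px
Planar DLT: solve 8×8 A·h = b for H (H[2,2]=1):
  H  [+1100.26064 +410.42644 +235.72297]
  H  [-604.09177 +957.94210 +274.46606]
  H  [-0.16650 -0.41013 +1.00000]
B = K⁻¹H; ‖b₁‖=1.554894, ‖b₂‖=1.554894; λ = 2/(‖b₁‖+‖b₂‖) = 0.643131, sign → tz>0 ⇒ λ=+0.643131
r₁ = λ·B[:,0] = (+0.88241,-0.45814,-0.10708); r₂ = λ·B[:,1] = (+0.41906,+0.86880,-0.26377)
r₃ = r₁×r₂ = (+0.21388,+0.18788,+0.95862); SVD([r₁ r₂ r₃]) → R = UVᵀ:
  R  [+0.88241 +0.41906 +0.21388]
  R  [-0.45814 +0.86880 +0.18788]
  R  [-0.10708 -0.26377 +0.95862]
t = (-0.07849, +0.01304, +0.64313) m
tr R = 2.709831; θ = arccos((tr R − 1)/2) = 0.545409 rad = 31.250°
axis k = ((R−Rᵀ)₃₂, (R−Rᵀ)₁₃, (R−Rᵀ)₂₁) / (2 sinθ) = (-0.435307, +0.309347, -0.845466)
rvec = θ·k = (-0.237420, +0.168721, -0.461124)

rvec=(-0.2374, 0.1687, -0.4611) tvec=(-0.0785, 0.0130, 0.6431)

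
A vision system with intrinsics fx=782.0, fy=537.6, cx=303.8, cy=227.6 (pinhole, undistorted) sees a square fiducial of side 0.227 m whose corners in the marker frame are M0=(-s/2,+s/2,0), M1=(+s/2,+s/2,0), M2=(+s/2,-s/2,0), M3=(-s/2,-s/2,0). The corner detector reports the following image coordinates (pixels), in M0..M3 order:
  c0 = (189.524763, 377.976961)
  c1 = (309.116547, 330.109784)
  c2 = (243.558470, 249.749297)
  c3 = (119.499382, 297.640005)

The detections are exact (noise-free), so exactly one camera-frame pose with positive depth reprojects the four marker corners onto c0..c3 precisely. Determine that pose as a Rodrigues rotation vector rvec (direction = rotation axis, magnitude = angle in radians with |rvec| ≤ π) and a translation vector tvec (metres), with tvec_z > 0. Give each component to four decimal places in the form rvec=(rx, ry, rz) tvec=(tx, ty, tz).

Intrinsics K: fx=782.0, fy=537.6, cx=303.8, cy=227.6
Marker side s = 0.227 m; corners in marker frame (Z=0):
  M0 = (-0.1135, +0.1135, 0)
  M1 = (+0.1135, +0.1135, 0)
  M2 = (+0.1135, -0.1135, 0)
  M3 = (-0.1135, -0.1135, 0)
Detected image corners:
  c0 = (189.524763, 377.976961) px
  c1 = (309.116547, 330.109784) px
  c2 = (243.558470, 249.749297) px
  c3 = (119.499382, 297.640005) px
Planar DLT: solve 8×8 A·h = b for H (H[2,2]=1):
  H  [+551.90410 +324.81248 +216.38666]
  H  [-188.53436 +392.20543 +314.23085]
  H  [+0.07132 +0.12185 +1.00000]
B = K⁻¹H; ‖b₁‖=0.780973, ‖b₂‖=0.780973; λ = 2/(‖b₁‖+‖b₂‖) = 1.280453, sign → tz>0 ⇒ λ=+1.280453
r₁ = λ·B[:,0] = (+0.86821,-0.48771,+0.09132); r₂ = λ·B[:,1] = (+0.47124,+0.86810,+0.15603)
r₃ = r₁×r₂ = (-0.15537,-0.09243,+0.98352); SVD([r₁ r₂ r₃]) → R = UVᵀ:
  R  [+0.86821 +0.47124 -0.15537]
  R  [-0.48771 +0.86810 -0.09243]
  R  [+0.09132 +0.15603 +0.98352]
t = (-0.14313, +0.20634, +1.28045) m
tr R = 2.719833; θ = arccos((tr R − 1)/2) = 0.535690 rad = 30.693°
axis k = ((R−Rᵀ)₃₂, (R−Rᵀ)₁₃, (R−Rᵀ)₂₁) / (2 sinθ) = (+0.243378, -0.241654, -0.939346)
rvec = θ·k = (+0.130375, -0.129451, -0.503198)

rvec=(0.1304, -0.1295, -0.5032) tvec=(-0.1431, 0.2063, 1.2805)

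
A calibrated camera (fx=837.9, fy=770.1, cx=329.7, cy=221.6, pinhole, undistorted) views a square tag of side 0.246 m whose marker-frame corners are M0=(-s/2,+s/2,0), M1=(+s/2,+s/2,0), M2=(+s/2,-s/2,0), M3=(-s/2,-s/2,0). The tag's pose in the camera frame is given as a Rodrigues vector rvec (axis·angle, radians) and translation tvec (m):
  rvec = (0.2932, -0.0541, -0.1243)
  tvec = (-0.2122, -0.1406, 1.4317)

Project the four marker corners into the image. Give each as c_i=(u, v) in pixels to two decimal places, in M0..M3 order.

Intrinsics K: fx=837.9, fy=770.1, cx=329.7, cy=221.6
Marker side s = 0.246 m; corners in marker frame (Z=0):
  M0 = (-0.1230, +0.1230, 0)
  M1 = (+0.1230, +0.1230, 0)
  M2 = (+0.1230, -0.1230, 0)
  M3 = (-0.1230, -0.1230, 0)
rvec = (0.2932, -0.0541, -0.1243), |rvec| = θ = 0.32302 rad = 18.508°
Rodrigues: sinθ=0.31743, 1−cosθ=0.05172; R = I + sinθ·[k]× + (1−cosθ)·[k]×²:
    [+0.99089 +0.11429 -0.07123]
    [-0.13001 +0.94973 -0.28479]
    [+0.03510 +0.29146 +0.95594]
t = (-0.2122, -0.1406, 1.4317) m
M0: Pc = R·M0+t = (-0.32002, -0.00779, +1.46323); u = 837.9·(-0.32002)/1.46323 + 329.7 = 146.4436, v = 770.1·(-0.00779)/1.46323 + 221.6 = 217.4993
M1: Pc = R·M1+t = (-0.07626, -0.03977, +1.47187); u = 837.9·(-0.07626)/1.47187 + 329.7 = 286.2852, v = 770.1·(-0.03977)/1.47187 + 221.6 = 200.7894
M2: Pc = R·M2+t = (-0.10438, -0.27341, +1.40017); u = 837.9·(-0.10438)/1.40017 + 329.7 = 267.2374, v = 770.1·(-0.27341)/1.40017 + 221.6 = 71.2239
M3: Pc = R·M3+t = (-0.34814, -0.24143, +1.39153); u = 837.9·(-0.34814)/1.39153 + 329.7 = 120.0723, v = 770.1·(-0.24143)/1.39153 + 221.6 = 87.9907

c0=(146.44, 217.50) c1=(286.29, 200.79) c2=(267.24, 71.22) c3=(120.07, 87.99)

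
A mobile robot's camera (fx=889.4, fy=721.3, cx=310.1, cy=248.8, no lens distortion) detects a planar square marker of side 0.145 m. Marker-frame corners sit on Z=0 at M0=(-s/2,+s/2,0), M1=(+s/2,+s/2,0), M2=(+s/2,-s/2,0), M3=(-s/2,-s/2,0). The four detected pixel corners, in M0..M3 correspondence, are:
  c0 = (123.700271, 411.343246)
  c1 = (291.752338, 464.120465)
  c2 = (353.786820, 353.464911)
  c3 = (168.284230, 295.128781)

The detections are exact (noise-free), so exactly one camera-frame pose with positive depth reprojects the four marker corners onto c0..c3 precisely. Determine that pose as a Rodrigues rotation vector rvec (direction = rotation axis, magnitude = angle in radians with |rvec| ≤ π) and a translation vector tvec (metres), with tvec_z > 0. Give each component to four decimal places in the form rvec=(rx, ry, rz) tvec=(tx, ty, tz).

rvec=(0.4786, 0.0869, 0.3636) tvec=(-0.0590, 0.1277, 0.6819)

Intrinsics K: fx=889.4, fy=721.3, cx=310.1, cy=248.8
Marker side s = 0.145 m; corners in marker frame (Z=0):
  M0 = (-0.0725, +0.0725, 0)
  M1 = (+0.0725, +0.0725, 0)
  M2 = (+0.0725, -0.0725, 0)
  M3 = (-0.0725, -0.0725, 0)
Detected image corners:
  c0 = (123.700271, 411.343246) px
  c1 = (291.752338, 464.120465) px
  c2 = (353.786820, 353.464911) px
  c3 = (168.284230, 295.128781) px
Planar DLT: solve 8×8 A·h = b for H (H[2,2]=1):
  H  [+1217.10560 -207.82310 +233.08835]
  H  [+383.70842 +1042.15046 +383.82664]
  H  [+0.00395 +0.68198 +1.00000]
B = K⁻¹H; ‖b₁‖=1.466444, ‖b₂‖=1.466444; λ = 2/(‖b₁‖+‖b₂‖) = 0.681922, sign → tz>0 ⇒ λ=+0.681922
r₁ = λ·B[:,0] = (+0.93224,+0.36183,+0.00270); r₂ = λ·B[:,1] = (-0.32149,+0.82484,+0.46506)
r₃ = r₁×r₂ = (+0.16605,-0.43441,+0.88528); SVD([r₁ r₂ r₃]) → R = UVᵀ:
  R  [+0.93224 -0.32149 +0.16605]
  R  [+0.36183 +0.82484 -0.43441]
  R  [+0.00270 +0.46506 +0.88528]
t = (-0.05905, +0.12766, +0.68192) m
tr R = 2.642357; θ = arccos((tr R − 1)/2) = 0.607323 rad = 34.797°
axis k = ((R−Rᵀ)₃₂, (R−Rᵀ)₁₃, (R−Rᵀ)₂₁) / (2 sinθ) = (+0.788083, +0.143122, +0.598699)
rvec = θ·k = (+0.478621, +0.086921, +0.363604)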